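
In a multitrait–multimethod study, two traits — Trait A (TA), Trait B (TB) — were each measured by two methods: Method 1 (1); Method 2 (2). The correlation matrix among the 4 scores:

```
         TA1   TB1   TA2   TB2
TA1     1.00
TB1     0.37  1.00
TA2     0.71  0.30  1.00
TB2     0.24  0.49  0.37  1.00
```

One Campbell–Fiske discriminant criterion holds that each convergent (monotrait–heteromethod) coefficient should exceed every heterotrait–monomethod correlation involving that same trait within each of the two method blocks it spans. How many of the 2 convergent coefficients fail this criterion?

0

Each convergent coefficient versus the relevant comparison correlations:
TA (methods 1·2): 0.71 vs {0.37, 0.37} → pass.
TB (methods 1·2): 0.49 vs {0.37, 0.37} → pass.
0 of 2 fail.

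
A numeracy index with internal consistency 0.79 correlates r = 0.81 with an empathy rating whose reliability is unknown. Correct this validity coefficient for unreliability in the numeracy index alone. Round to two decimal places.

Single correction: r_c = r_obs / √r_xx = 0.81 / √0.79 = 0.81 / 0.8888 ≈ 0.91.

0.91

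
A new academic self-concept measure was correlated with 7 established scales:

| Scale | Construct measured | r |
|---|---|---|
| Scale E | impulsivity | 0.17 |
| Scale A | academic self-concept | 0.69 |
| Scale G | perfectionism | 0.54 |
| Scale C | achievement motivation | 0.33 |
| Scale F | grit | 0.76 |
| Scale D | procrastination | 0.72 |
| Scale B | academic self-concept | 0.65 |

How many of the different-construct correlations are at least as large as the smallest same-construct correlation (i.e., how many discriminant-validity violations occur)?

Convergent (same construct = academic self-concept): Scale A, Scale B.
Smallest convergent = 0.65. Discriminant values: 0.17, 0.54, 0.33, 0.76, 0.72; count ≥ 0.65 → 2.

2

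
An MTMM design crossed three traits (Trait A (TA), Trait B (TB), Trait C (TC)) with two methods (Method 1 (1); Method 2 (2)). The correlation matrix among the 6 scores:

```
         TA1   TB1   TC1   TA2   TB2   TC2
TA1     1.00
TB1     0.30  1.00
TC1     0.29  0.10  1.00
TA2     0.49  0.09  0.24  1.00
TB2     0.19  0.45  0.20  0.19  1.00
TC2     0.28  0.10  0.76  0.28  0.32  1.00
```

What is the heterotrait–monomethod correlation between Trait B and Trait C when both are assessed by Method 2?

Different traits, same method: r(TB2, TC2) = 0.32.

0.32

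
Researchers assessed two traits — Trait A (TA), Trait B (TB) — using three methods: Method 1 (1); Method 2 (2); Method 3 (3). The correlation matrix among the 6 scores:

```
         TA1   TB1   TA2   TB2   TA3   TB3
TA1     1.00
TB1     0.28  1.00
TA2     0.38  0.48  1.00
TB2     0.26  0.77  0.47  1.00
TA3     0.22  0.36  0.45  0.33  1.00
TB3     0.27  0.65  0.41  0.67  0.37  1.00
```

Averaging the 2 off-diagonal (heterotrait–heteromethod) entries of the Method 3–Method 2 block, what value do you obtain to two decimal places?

HTHM values (method 3 × method 2): 0.33, 0.41; mean = 0.74/2 = 0.37.

0.37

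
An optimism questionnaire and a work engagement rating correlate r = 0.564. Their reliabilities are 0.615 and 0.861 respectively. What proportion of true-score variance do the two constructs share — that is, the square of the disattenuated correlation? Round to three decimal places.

Disattenuated r = 0.564 / √(0.615 × 0.861) = 0.564 / 0.7277 = 0.7750.
Shared true-score variance = 0.7750² = 0.6006 ≈ 0.601.

0.601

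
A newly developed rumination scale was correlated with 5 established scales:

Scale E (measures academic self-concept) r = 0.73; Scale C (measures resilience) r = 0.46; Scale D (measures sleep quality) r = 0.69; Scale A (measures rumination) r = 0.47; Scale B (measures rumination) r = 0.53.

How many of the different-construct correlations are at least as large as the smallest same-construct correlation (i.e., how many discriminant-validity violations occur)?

Convergent (same construct = rumination): Scale A, Scale B.
Smallest convergent = 0.47. Discriminant values: 0.73, 0.46, 0.69; count ≥ 0.47 → 2.

2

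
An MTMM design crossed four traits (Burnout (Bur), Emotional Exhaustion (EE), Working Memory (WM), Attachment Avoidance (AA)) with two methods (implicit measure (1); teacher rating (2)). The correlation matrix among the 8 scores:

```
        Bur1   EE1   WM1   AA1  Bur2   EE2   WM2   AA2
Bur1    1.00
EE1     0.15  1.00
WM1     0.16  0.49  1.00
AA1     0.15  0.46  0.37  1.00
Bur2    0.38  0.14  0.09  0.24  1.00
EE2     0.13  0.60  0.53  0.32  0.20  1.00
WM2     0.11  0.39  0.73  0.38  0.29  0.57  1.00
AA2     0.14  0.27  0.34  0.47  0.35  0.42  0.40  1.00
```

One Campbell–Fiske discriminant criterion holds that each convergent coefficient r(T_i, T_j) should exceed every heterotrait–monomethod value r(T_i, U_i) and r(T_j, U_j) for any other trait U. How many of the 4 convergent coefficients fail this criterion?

0

Convergent coefficients and their comparison sets:
Bur (methods 1·2): 0.38 vs {0.15, 0.20, 0.16, 0.29, 0.15, 0.35} → pass.
EE (methods 1·2): 0.60 vs {0.15, 0.20, 0.49, 0.57, 0.46, 0.42} → pass.
WM (methods 1·2): 0.73 vs {0.16, 0.29, 0.49, 0.57, 0.37, 0.40} → pass.
AA (methods 1·2): 0.47 vs {0.15, 0.35, 0.46, 0.42, 0.37, 0.40} → pass.
0 of 4 fail.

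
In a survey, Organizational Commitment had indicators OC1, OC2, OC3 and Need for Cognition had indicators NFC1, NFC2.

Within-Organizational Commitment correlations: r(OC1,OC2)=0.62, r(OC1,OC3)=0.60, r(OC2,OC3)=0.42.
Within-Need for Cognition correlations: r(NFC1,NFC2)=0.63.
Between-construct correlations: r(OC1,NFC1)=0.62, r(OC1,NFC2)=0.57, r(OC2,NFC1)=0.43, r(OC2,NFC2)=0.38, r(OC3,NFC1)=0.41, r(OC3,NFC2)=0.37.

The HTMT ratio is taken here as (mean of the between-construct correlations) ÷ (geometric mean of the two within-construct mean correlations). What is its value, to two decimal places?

0.79

Between-construct mean = 2.78/6 = 0.4633.
Mean within-OC = 1.64/3 = 0.5467; mean within-NFC = 0.63/1 = 0.6300.
Geometric mean = √(0.5467 × 0.6300) = 0.5869.
HTMT = 0.4633 / 0.5869 = 0.79.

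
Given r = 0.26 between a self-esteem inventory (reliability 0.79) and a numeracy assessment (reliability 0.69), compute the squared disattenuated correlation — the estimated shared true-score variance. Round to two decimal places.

0.12

Disattenuated r = 0.26 / √(0.79 × 0.69) = 0.26 / 0.7383 = 0.3522.
Shared true-score variance = 0.3522² = 0.1240 ≈ 0.12.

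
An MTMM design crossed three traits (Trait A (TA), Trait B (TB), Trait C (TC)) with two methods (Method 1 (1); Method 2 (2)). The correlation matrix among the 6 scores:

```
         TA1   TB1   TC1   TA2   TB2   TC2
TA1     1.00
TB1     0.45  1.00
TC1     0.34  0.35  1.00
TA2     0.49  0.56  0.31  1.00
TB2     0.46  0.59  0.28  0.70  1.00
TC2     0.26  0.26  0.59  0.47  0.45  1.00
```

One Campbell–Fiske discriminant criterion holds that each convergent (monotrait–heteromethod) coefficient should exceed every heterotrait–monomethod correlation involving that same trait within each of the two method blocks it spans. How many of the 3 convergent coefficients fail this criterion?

2

Convergent coefficients and their comparison sets:
TA (methods 1·2): 0.49 vs {0.45, 0.70, 0.34, 0.47} → fail.
TB (methods 1·2): 0.59 vs {0.45, 0.70, 0.35, 0.45} → fail.
TC (methods 1·2): 0.59 vs {0.34, 0.47, 0.35, 0.45} → pass.
2 of 3 fail.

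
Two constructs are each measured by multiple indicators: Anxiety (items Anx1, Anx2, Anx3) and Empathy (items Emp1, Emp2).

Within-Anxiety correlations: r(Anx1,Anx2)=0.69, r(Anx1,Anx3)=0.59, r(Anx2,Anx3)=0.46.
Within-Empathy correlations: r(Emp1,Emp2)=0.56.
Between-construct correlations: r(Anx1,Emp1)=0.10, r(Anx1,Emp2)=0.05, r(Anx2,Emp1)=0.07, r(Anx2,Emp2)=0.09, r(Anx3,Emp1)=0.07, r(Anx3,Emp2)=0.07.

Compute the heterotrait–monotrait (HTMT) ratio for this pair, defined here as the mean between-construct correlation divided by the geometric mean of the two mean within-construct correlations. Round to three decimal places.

0.132

Mean heterotrait r = 0.45/6 = 0.0750.
Mean within-Anx = 1.74/3 = 0.5800; mean within-Emp = 0.56/1 = 0.5600.
Geometric mean = √(0.5800 × 0.5600) = 0.5699.
HTMT = 0.0750 / 0.5699 = 0.132.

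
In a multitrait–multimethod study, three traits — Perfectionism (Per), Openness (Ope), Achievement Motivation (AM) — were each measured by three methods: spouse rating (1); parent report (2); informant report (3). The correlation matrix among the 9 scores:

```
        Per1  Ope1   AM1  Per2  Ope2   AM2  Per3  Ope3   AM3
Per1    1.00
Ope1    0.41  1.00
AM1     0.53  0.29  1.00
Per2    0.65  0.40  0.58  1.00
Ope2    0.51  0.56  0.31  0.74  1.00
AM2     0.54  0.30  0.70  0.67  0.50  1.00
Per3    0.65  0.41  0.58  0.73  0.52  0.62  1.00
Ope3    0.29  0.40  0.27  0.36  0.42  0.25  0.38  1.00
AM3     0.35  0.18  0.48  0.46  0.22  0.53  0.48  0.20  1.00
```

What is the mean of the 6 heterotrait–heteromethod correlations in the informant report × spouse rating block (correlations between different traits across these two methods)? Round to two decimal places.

0.35

HTHM values (method 3 × method 1): 0.41, 0.58, 0.29, 0.27, 0.35, 0.18; mean = 2.08/6 = 0.35.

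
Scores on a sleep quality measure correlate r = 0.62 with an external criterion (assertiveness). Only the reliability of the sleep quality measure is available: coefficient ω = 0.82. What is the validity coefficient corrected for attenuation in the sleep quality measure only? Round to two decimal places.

0.68

Single correction: r_c = r_obs / √r_xx = 0.62 / √0.82 = 0.62 / 0.9055 ≈ 0.68.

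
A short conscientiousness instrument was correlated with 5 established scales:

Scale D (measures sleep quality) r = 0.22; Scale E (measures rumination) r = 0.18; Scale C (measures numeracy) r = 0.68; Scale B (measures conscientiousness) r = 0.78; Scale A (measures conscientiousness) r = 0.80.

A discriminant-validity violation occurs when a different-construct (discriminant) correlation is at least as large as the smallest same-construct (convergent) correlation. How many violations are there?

0

Convergent (same construct = conscientiousness): Scale B, Scale A.
Smallest convergent = 0.78. Discriminant values: 0.22, 0.18, 0.68; count ≥ 0.78 → 0.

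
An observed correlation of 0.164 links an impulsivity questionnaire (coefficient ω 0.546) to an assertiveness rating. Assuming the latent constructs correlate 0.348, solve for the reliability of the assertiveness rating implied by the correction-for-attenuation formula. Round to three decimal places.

0.407

r_true = r_obs / √(r_xx · r_yy) ⇒ 0.348 = 0.164 / √(0.546 · r_yy).
√(0.546 · r_yy) = 0.164 / 0.348 = 0.4713; 0.546 · r_yy = 0.2221; r_yy = 0.2221 / 0.546 ≈ 0.407.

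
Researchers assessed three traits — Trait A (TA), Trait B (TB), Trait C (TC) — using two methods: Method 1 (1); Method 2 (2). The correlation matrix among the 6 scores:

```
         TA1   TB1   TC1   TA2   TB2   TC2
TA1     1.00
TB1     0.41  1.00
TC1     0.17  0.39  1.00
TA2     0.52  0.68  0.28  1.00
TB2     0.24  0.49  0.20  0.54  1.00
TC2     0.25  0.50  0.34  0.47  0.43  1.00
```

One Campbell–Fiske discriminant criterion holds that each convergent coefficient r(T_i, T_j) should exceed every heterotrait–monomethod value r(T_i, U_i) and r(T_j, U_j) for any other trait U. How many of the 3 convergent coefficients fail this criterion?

Checking each validity diagonal entry against its comparison values:
TA (methods 1·2): 0.52 vs {0.41, 0.54, 0.17, 0.47} → fail.
TB (methods 1·2): 0.49 vs {0.41, 0.54, 0.39, 0.43} → fail.
TC (methods 1·2): 0.34 vs {0.17, 0.47, 0.39, 0.43} → fail.
3 of 3 fail.

3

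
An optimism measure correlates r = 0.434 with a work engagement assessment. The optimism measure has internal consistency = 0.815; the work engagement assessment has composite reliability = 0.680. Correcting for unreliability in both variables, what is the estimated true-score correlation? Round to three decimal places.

r_true = r_obs / √(r_xx · r_yy) = 0.434 / √(0.815 × 0.680) = 0.434 / √0.554200 = 0.434 / 0.7444 ≈ 0.583.

0.583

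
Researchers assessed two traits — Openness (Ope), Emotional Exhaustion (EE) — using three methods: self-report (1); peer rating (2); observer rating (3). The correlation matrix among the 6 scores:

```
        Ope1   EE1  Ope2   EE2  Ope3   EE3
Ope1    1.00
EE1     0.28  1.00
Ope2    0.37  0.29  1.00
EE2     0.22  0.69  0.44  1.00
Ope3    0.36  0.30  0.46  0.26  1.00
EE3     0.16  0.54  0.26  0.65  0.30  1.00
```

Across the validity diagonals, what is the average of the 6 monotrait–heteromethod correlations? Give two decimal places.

0.51

Convergent values: 0.37, 0.36, 0.46, 0.69, 0.54, 0.65; mean = 3.07/6 = 0.51.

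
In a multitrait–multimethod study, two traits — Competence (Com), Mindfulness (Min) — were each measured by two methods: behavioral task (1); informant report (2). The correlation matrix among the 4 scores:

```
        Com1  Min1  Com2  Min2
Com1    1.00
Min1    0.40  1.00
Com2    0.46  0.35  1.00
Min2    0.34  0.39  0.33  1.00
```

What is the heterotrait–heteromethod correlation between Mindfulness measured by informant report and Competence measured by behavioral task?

Different traits and methods: r(Min2, Com1) = 0.34.

0.34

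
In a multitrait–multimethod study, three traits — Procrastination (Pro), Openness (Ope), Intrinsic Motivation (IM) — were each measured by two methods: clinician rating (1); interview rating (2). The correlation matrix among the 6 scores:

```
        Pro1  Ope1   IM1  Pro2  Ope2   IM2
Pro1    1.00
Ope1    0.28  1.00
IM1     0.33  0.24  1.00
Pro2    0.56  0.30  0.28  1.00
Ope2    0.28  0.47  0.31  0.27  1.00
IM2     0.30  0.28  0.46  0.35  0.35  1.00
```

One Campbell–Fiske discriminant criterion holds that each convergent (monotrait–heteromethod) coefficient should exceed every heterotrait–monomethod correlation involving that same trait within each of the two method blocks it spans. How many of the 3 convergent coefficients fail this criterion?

0

Checking each validity diagonal entry against its comparison values:
Pro (methods 1·2): 0.56 vs {0.28, 0.27, 0.33, 0.35} → pass.
Ope (methods 1·2): 0.47 vs {0.28, 0.27, 0.24, 0.35} → pass.
IM (methods 1·2): 0.46 vs {0.33, 0.35, 0.24, 0.35} → pass.
0 of 3 fail.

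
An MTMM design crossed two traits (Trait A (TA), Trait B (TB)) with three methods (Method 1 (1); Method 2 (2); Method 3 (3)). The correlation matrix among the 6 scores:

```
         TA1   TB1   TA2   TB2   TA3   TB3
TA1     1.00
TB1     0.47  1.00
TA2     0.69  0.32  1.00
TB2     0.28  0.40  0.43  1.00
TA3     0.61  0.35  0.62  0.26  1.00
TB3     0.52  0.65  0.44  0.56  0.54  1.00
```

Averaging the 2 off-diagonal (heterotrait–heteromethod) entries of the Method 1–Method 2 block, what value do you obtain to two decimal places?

0.30

HTHM values (method 1 × method 2): 0.28, 0.32; mean = 0.60/2 = 0.30.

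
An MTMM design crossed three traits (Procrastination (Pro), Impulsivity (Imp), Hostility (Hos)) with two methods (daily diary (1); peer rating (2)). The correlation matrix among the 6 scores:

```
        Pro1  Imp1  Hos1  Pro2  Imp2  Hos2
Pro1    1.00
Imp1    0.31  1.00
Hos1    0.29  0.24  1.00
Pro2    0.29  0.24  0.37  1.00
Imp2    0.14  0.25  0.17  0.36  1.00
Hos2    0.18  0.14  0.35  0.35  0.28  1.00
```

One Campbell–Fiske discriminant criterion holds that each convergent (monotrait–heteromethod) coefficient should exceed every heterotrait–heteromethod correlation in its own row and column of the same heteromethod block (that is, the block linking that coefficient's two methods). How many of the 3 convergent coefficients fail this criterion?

Convergent coefficients and their comparison sets:
Pro (methods 1·2): 0.29 vs {0.14, 0.24, 0.18, 0.37} → fail.
Imp (methods 1·2): 0.25 vs {0.24, 0.14, 0.14, 0.17} → pass.
Hos (methods 1·2): 0.35 vs {0.37, 0.18, 0.17, 0.14} → fail.
2 of 3 fail.

2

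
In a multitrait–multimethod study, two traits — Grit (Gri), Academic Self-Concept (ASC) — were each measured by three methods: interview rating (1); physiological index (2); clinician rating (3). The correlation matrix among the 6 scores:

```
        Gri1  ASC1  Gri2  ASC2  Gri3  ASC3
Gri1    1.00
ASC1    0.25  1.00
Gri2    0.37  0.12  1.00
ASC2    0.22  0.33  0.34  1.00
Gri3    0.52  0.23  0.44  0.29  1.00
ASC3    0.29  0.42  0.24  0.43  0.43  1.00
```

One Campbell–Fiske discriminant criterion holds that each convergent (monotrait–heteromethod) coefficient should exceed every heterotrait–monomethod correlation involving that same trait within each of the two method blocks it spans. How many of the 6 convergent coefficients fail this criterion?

Convergent coefficients and their comparison sets:
Gri (methods 1·2): 0.37 vs {0.25, 0.34} → pass.
Gri (methods 1·3): 0.52 vs {0.25, 0.43} → pass.
Gri (methods 2·3): 0.44 vs {0.34, 0.43} → pass.
ASC (methods 1·2): 0.33 vs {0.25, 0.34} → fail.
ASC (methods 1·3): 0.42 vs {0.25, 0.43} → fail.
ASC (methods 2·3): 0.43 vs {0.34, 0.43} → fail.
3 of 6 fail.

3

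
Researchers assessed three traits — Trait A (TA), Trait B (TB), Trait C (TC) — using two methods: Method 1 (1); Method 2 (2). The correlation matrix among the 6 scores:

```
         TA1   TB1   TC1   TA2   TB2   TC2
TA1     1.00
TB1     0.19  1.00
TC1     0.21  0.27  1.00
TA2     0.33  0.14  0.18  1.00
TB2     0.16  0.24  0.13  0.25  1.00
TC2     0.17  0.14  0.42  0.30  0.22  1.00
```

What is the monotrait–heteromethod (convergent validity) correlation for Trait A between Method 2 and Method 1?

0.33

Same trait (TA), different methods: r(TA2, TA1) = 0.33.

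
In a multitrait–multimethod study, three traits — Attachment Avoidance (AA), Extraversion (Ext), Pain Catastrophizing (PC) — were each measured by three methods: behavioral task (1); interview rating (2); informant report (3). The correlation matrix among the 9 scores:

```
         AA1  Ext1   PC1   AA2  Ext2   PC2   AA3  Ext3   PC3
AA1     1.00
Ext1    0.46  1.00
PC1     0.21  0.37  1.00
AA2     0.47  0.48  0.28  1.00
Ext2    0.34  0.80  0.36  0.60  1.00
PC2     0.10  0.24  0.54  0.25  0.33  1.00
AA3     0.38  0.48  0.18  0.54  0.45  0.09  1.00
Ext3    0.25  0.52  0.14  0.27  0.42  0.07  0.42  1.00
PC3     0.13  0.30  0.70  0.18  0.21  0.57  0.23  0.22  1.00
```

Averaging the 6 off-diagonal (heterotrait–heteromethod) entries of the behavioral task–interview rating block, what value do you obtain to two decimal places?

HTHM values (method 1 × method 2): 0.34, 0.10, 0.48, 0.24, 0.28, 0.36; mean = 1.80/6 = 0.30.

0.30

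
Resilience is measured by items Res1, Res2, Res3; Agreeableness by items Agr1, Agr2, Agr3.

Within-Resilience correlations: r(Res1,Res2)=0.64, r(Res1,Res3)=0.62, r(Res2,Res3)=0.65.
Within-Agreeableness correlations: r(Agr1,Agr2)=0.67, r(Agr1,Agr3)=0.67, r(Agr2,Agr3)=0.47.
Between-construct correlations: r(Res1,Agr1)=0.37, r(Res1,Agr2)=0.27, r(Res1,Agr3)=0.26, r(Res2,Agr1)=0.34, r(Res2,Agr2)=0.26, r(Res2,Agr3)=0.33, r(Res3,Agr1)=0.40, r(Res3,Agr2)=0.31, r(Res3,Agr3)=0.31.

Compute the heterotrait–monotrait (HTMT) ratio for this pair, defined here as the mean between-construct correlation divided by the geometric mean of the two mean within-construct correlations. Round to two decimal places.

0.51

Between-construct mean = 2.85/9 = 0.3167.
Mean within-Res = 1.91/3 = 0.6367; mean within-Agr = 1.81/3 = 0.6033.
Geometric mean = √(0.6367 × 0.6033) = 0.6198.
HTMT = 0.3167 / 0.6198 = 0.51.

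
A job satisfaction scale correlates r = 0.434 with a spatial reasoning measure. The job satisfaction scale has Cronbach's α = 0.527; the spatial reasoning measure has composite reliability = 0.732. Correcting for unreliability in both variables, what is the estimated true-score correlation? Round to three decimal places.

r_true = r_obs / √(r_xx · r_yy) = 0.434 / √(0.527 × 0.732) = 0.434 / √0.385764 = 0.434 / 0.6211 ≈ 0.699.

0.699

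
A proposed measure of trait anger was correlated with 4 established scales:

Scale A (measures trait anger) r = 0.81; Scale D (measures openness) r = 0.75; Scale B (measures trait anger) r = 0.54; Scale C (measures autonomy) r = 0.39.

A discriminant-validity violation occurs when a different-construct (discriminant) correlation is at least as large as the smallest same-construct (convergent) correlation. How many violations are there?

1

Convergent (same construct = trait anger): Scale A, Scale B.
Smallest convergent = 0.54. Discriminant values: 0.75, 0.39; count ≥ 0.54 → 1.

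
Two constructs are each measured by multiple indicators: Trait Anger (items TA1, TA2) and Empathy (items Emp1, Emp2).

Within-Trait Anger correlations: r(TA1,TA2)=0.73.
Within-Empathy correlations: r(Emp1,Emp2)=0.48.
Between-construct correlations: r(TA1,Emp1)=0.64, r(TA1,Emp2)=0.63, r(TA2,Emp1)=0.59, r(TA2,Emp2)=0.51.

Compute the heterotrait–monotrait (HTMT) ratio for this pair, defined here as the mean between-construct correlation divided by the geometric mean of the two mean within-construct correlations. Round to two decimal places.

1.00

Mean between = 2.37/4 = 0.5925.
Mean within-TA = 0.73/1 = 0.7300; mean within-Emp = 0.48/1 = 0.4800.
Geometric mean = √(0.7300 × 0.4800) = 0.5919.
HTMT = 0.5925 / 0.5919 = 1.00.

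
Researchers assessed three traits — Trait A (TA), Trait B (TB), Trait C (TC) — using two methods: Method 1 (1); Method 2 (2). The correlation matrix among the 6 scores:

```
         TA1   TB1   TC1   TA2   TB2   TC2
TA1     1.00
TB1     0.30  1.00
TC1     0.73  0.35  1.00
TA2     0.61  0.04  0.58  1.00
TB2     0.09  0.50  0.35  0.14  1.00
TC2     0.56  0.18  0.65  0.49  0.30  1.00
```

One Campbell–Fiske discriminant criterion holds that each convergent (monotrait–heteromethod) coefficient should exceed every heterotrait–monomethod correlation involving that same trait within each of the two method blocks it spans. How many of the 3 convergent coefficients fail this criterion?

Each convergent coefficient versus the relevant comparison correlations:
TA (methods 1·2): 0.61 vs {0.30, 0.14, 0.73, 0.49} → fail.
TB (methods 1·2): 0.50 vs {0.30, 0.14, 0.35, 0.30} → pass.
TC (methods 1·2): 0.65 vs {0.73, 0.49, 0.35, 0.30} → fail.
2 of 3 fail.

2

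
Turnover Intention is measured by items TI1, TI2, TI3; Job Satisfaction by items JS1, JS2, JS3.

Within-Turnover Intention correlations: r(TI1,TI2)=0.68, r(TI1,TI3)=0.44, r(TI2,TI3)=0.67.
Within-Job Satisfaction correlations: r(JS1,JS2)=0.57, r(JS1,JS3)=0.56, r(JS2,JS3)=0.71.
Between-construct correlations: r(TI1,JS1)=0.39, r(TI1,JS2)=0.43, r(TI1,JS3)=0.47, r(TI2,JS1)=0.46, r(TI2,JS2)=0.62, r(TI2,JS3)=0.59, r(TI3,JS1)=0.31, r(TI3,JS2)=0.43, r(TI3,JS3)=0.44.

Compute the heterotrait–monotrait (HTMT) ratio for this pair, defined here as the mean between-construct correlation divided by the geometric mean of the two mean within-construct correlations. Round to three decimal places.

Mean between = 4.14/9 = 0.4600.
Mean within-TI = 1.79/3 = 0.5967; mean within-JS = 1.84/3 = 0.6133.
Geometric mean = √(0.5967 × 0.6133) = 0.6049.
HTMT = 0.4600 / 0.6049 = 0.760.

0.760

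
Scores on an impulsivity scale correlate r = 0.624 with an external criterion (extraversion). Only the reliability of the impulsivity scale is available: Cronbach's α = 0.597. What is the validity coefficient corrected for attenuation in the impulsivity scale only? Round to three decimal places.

Single correction: r_c = r_obs / √r_xx = 0.624 / √0.597 = 0.624 / 0.7727 ≈ 0.808.

0.808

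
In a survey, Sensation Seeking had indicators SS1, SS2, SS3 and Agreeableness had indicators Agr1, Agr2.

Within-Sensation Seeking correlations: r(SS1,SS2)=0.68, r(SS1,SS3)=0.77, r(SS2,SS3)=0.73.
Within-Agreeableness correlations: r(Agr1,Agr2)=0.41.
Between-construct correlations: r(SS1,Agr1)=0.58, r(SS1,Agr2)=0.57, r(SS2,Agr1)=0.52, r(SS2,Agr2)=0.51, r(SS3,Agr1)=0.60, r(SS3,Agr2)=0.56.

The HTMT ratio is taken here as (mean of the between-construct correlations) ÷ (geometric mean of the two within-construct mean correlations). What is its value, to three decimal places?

1.020

Mean heterotrait r = 3.34/6 = 0.5567.
Mean within-SS = 2.18/3 = 0.7267; mean within-Agr = 0.41/1 = 0.4100.
Geometric mean = √(0.7267 × 0.4100) = 0.5458.
HTMT = 0.5567 / 0.5458 = 1.020.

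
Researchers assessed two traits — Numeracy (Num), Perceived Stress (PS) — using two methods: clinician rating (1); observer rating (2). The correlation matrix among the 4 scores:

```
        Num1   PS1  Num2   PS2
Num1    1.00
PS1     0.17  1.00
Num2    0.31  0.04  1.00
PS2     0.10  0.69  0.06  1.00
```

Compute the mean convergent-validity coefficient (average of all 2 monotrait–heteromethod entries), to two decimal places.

0.50

Convergent values: 0.31, 0.69; mean = 1.00/2 = 0.50.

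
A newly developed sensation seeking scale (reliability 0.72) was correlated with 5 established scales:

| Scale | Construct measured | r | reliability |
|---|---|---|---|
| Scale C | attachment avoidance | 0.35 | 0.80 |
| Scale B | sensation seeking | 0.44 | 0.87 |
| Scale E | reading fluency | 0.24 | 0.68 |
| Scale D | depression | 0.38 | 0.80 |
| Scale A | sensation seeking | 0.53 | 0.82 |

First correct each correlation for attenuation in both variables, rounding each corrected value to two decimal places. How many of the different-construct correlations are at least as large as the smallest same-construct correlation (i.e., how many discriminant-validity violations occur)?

0

Disattenuated r (r / √(r_scale · r_new)):
  Scale C (disc): 0.35 / √(0.80·0.72) = 0.46
  Scale B (conv): 0.44 / √(0.87·0.72) = 0.56
  Scale E (disc): 0.24 / √(0.68·0.72) = 0.34
  Scale D (disc): 0.38 / √(0.80·0.72) = 0.50
  Scale A (conv): 0.53 / √(0.82·0.72) = 0.69
Smallest convergent = 0.56. Discriminant values: 0.46, 0.34, 0.50; count ≥ 0.56 → 0.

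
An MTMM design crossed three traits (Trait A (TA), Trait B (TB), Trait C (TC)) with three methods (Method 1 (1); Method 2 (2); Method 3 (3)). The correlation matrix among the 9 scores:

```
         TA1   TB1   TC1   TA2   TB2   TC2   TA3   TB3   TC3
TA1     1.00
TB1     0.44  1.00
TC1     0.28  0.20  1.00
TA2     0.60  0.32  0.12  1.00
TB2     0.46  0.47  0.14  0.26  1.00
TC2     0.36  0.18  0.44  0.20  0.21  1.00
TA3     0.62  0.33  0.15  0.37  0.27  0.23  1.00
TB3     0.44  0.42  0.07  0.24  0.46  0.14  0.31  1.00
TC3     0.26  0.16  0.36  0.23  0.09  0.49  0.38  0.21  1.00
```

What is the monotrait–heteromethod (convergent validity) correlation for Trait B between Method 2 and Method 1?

0.47

Same trait (TB), different methods: r(TB2, TB1) = 0.47.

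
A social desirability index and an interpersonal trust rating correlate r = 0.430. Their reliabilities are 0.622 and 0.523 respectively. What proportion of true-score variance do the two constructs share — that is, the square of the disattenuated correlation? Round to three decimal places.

Disattenuated r = 0.430 / √(0.622 × 0.523) = 0.430 / 0.5704 = 0.7539.
Shared true-score variance = 0.7539² = 0.5684 ≈ 0.568.

0.568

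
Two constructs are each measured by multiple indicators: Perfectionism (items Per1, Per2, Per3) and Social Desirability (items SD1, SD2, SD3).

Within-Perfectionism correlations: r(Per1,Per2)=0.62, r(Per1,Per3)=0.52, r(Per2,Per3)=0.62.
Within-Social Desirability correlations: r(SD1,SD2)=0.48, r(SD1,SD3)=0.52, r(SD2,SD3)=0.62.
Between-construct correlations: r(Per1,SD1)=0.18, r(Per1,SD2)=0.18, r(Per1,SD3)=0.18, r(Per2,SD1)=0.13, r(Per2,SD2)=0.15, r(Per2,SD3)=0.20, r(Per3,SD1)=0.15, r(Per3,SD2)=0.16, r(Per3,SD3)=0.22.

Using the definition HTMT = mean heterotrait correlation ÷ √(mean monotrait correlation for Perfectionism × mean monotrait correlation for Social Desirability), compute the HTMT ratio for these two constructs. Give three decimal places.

0.306

Mean heterotrait r = 1.55/9 = 0.1722.
Mean within-Per = 1.76/3 = 0.5867; mean within-SD = 1.62/3 = 0.5400.
Geometric mean = √(0.5867 × 0.5400) = 0.5629.
HTMT = 0.1722 / 0.5629 = 0.306.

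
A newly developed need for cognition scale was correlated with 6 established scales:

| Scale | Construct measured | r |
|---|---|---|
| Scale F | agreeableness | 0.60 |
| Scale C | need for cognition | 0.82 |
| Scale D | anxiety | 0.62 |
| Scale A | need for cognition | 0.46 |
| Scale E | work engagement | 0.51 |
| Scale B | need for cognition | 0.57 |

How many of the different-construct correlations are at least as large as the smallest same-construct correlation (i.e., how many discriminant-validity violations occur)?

Convergent (same construct = need for cognition): Scale C, Scale A, Scale B.
Smallest convergent = 0.46. Discriminant values: 0.60, 0.62, 0.51; count ≥ 0.46 → 3.

3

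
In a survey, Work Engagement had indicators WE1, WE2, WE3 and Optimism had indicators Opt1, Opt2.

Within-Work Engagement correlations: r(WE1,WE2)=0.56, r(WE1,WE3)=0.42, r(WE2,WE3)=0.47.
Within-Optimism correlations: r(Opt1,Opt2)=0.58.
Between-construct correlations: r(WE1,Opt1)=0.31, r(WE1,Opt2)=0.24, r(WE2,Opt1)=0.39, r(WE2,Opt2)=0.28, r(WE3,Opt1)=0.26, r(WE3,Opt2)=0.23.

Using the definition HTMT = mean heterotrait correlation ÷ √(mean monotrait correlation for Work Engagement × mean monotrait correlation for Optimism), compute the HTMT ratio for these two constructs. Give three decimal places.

Mean heterotrait r = 1.71/6 = 0.2850.
Mean within-WE = 1.45/3 = 0.4833; mean within-Opt = 0.58/1 = 0.5800.
Geometric mean = √(0.4833 × 0.5800) = 0.5294.
HTMT = 0.2850 / 0.5294 = 0.538.

0.538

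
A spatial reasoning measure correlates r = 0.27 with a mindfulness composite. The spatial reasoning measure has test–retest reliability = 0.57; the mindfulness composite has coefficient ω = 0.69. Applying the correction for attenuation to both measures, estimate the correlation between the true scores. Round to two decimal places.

r_true = r_obs / √(r_xx · r_yy) = 0.27 / √(0.57 × 0.69) = 0.27 / √0.3933 = 0.27 / 0.6271 ≈ 0.43.

0.43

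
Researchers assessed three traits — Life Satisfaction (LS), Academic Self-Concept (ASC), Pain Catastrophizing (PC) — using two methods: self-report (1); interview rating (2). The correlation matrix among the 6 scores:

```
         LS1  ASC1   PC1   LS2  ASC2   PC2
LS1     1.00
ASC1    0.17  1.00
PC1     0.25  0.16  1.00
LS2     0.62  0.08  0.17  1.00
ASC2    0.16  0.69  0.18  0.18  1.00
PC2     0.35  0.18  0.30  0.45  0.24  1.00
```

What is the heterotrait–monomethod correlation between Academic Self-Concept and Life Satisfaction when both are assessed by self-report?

Different traits, same method: r(ASC1, LS1) = 0.17.

0.17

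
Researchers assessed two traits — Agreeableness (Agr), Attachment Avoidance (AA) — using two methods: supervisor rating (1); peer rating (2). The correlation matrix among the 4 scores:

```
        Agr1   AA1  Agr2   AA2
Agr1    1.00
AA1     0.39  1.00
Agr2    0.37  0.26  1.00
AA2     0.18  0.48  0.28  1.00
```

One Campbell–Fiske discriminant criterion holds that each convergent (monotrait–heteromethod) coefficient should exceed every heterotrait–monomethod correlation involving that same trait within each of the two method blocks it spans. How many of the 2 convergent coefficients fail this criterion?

Convergent coefficients and their comparison sets:
Agr (methods 1·2): 0.37 vs {0.39, 0.28} → fail.
AA (methods 1·2): 0.48 vs {0.39, 0.28} → pass.
1 of 2 fail.

1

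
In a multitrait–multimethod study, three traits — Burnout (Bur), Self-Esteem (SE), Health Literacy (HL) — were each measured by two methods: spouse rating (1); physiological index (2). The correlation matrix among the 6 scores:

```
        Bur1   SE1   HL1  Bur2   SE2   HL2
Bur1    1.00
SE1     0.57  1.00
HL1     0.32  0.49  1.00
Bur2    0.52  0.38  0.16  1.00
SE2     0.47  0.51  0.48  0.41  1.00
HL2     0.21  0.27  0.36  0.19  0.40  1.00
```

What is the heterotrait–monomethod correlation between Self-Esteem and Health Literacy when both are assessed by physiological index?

0.40

Different traits, same method: r(SE2, HL2) = 0.40.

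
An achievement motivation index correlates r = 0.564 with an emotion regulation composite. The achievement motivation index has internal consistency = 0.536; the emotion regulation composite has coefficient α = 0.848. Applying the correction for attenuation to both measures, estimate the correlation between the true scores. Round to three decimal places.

0.837

r_true = r_obs / √(r_xx · r_yy) = 0.564 / √(0.536 × 0.848) = 0.564 / √0.454528 = 0.564 / 0.6742 ≈ 0.837.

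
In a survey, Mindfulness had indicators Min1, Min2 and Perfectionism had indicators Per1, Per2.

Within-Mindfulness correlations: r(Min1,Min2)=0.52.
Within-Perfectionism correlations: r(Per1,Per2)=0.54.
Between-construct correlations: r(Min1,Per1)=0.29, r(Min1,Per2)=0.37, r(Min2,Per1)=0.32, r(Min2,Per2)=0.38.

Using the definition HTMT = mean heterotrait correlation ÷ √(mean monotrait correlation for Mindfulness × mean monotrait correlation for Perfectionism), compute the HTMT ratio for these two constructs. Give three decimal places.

0.642

Mean between = 1.36/4 = 0.3400.
Mean within-Min = 0.52/1 = 0.5200; mean within-Per = 0.54/1 = 0.5400.
Geometric mean = √(0.5200 × 0.5400) = 0.5299.
HTMT = 0.3400 / 0.5299 = 0.642.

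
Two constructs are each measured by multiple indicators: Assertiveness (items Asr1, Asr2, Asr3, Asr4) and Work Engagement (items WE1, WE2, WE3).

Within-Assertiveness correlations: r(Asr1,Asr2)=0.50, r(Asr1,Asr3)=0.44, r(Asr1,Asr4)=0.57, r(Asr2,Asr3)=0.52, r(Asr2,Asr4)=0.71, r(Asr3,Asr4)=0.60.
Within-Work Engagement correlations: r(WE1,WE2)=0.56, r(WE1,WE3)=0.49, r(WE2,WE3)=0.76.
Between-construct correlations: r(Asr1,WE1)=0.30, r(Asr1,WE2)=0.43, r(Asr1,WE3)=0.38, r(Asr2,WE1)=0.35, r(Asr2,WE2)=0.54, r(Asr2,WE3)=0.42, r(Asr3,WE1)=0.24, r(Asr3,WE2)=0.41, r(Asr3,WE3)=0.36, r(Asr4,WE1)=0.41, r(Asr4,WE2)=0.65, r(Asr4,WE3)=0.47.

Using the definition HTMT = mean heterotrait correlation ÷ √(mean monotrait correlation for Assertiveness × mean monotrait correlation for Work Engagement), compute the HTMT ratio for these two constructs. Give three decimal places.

0.713

Between-construct mean = 4.96/12 = 0.4133.
Mean within-Asr = 3.34/6 = 0.5567; mean within-WE = 1.81/3 = 0.6033.
Geometric mean = √(0.5567 × 0.6033) = 0.5795.
HTMT = 0.4133 / 0.5795 = 0.713.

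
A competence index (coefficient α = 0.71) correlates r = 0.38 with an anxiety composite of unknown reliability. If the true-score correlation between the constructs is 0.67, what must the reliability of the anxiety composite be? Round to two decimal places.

r_true = r_obs / √(r_xx · r_yy) ⇒ 0.67 = 0.38 / √(0.71 · r_yy).
√(0.71 · r_yy) = 0.38 / 0.67 = 0.5672; 0.71 · r_yy = 0.3217; r_yy = 0.3217 / 0.71 ≈ 0.45.

0.45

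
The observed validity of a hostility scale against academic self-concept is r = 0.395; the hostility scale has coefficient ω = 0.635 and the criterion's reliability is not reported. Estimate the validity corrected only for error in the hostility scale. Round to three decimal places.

0.496

Single correction: r_c = r_obs / √r_xx = 0.395 / √0.635 = 0.395 / 0.7969 ≈ 0.496.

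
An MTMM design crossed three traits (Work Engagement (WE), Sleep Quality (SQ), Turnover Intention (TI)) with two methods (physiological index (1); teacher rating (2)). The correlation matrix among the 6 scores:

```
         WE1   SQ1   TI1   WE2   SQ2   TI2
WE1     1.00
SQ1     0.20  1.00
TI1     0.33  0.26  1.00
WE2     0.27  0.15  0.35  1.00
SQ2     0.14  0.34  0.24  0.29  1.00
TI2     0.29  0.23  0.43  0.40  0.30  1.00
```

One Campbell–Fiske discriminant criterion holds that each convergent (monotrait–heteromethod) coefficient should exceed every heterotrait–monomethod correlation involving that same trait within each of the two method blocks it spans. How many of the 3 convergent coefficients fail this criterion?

1

Convergent coefficients and their comparison sets:
WE (methods 1·2): 0.27 vs {0.20, 0.29, 0.33, 0.40} → fail.
SQ (methods 1·2): 0.34 vs {0.20, 0.29, 0.26, 0.30} → pass.
TI (methods 1·2): 0.43 vs {0.33, 0.40, 0.26, 0.30} → pass.
1 of 3 fail.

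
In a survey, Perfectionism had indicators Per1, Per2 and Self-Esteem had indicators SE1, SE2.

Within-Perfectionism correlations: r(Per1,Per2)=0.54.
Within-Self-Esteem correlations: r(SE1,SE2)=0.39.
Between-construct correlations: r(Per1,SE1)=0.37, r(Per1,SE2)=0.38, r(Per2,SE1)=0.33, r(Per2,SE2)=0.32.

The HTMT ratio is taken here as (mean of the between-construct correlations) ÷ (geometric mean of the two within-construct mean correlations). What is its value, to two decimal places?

0.76

Mean heterotrait r = 1.40/4 = 0.3500.
Mean within-Per = 0.54/1 = 0.5400; mean within-SE = 0.39/1 = 0.3900.
Geometric mean = √(0.5400 × 0.3900) = 0.4589.
HTMT = 0.3500 / 0.4589 = 0.76.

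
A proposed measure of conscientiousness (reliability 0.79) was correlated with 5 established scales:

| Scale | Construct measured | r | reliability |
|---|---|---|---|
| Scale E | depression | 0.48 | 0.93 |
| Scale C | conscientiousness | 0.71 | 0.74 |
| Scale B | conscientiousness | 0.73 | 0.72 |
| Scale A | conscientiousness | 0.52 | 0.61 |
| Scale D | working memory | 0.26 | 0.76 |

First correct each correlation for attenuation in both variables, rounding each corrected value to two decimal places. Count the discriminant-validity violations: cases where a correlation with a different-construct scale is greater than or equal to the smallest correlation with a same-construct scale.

0

Disattenuated r (r / √(r_scale · r_new)):
  Scale E (disc): 0.48 / √(0.93·0.79) = 0.56
  Scale C (conv): 0.71 / √(0.74·0.79) = 0.93
  Scale B (conv): 0.73 / √(0.72·0.79) = 0.97
  Scale A (conv): 0.52 / √(0.61·0.79) = 0.75
  Scale D (disc): 0.26 / √(0.76·0.79) = 0.34
Smallest convergent = 0.75. Discriminant values: 0.56, 0.34; count ≥ 0.75 → 0.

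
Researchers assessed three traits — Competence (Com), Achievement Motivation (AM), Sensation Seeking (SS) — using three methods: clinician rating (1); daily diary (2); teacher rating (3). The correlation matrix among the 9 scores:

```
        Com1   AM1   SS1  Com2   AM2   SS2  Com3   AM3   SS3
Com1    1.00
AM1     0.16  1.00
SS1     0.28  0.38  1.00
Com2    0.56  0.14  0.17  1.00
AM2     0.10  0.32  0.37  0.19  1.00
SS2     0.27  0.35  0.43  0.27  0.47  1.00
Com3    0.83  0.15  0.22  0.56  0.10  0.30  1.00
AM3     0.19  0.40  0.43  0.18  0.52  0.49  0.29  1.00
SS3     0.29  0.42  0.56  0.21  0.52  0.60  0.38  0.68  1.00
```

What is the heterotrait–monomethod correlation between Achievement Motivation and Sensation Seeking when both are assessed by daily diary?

0.47

Different traits, same method: r(AM2, SS2) = 0.47.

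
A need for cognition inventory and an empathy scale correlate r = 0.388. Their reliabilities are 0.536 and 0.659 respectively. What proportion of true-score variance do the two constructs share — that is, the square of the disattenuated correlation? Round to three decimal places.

0.426

Disattenuated r = 0.388 / √(0.536 × 0.659) = 0.388 / 0.5943 = 0.6529.
Shared true-score variance = 0.6529² = 0.4263 ≈ 0.426.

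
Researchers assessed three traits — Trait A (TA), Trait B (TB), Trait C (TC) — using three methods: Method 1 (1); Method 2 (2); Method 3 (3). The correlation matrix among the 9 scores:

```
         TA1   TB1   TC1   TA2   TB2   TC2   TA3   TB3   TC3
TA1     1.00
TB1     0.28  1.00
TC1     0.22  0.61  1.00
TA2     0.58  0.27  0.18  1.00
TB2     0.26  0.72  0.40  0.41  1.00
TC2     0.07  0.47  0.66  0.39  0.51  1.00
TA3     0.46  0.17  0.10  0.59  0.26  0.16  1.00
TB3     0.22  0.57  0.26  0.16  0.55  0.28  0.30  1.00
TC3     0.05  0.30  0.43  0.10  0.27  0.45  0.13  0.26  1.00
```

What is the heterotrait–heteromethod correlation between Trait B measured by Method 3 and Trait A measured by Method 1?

0.22

Different traits and methods: r(TB3, TA1) = 0.22.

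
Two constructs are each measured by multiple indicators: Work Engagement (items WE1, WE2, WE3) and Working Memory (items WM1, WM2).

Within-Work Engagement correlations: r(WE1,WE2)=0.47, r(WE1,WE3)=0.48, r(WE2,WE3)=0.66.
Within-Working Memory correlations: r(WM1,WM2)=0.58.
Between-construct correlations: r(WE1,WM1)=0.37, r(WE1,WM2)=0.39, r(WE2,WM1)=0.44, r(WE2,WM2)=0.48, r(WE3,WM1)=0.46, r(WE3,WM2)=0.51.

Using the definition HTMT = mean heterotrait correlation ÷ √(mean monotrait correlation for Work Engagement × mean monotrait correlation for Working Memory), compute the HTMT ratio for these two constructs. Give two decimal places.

Mean heterotrait r = 2.65/6 = 0.4417.
Mean within-WE = 1.61/3 = 0.5367; mean within-WM = 0.58/1 = 0.5800.
Geometric mean = √(0.5367 × 0.5800) = 0.5579.
HTMT = 0.4417 / 0.5579 = 0.79.

0.79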